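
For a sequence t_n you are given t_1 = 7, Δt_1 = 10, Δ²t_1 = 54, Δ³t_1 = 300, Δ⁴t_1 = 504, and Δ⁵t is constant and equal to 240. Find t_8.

34391

Build the table forward from the leading diagonal:
D5: 240  240  240  240  240  240  240  240
D4: 504  744  984  1224  1464  1704  1944  2184
D3: 300  804  1548  2532  3756  5220  6924  8868
D2: 54  354  1158  2706  5238  8994  14214  21138
D1: 10  64  418  1576  4282  9520  18514  32728
t: 7  17  81  499  2075  6357  15877  34391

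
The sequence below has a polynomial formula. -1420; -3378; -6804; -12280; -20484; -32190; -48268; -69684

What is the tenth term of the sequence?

-132874

First differences: -1958, -3426, -5476, -8204, -11706, -16078, -21416
Second differences: -1468, -2050, -2728, -3502, -4372, -5338
Third differences: -582, -678, -774, -870, -966
Fourth differences: -96, -96, -96, -96
The fourth differences are constant (-96).
-966 − 96 = -1062;  -5338 − 1062 = -6400;  -21416 − 6400 = -27816;  -69684 − 27816 = -97500
-1062 − 96 = -1158;  -6400 − 1158 = -7558;  -27816 − 7558 = -35374;  -97500 − 35374 = -132874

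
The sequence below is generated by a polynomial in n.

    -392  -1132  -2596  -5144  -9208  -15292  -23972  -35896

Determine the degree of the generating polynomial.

4

-740, -1464, -2548, -4064, -6084, -8680, -11924
-724, -1084, -1516, -2020, -2596, -3244
-360, -432, -504, -576, -648
-72, -72, -72, -72
The fourth differences are constant, so the polynomial has degree 4.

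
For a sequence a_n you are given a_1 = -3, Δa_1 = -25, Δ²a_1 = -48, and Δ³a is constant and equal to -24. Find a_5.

-487

Build the table forward from the leading diagonal:
Δ³: -24, -24, -24, -24, -24
Δ²: -48, -72, -96, -120, -144
Δ: -25, -73, -145, -241, -361
a: -3, -28, -101, -246, -487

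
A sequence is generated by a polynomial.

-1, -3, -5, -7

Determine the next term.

-9

D1: -2 , -2 , -2
First differences constant at -2.
-7 − 2 = -9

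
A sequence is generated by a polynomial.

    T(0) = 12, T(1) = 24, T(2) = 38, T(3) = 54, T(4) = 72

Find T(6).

114

Δ: 12 , 14 , 16 , 18
Δ²: 2 , 2 , 2
Second differences constant at 2.
18 + 2 = 20;  72 + 20 = 92
20 + 2 = 22;  92 + 22 = 114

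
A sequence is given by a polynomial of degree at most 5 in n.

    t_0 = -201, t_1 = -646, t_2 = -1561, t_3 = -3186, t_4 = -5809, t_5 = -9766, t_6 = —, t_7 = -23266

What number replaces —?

-15441

Using the first 6 terms:
-445  -915  -1625  -2623  -3957
-470  -710  -998  -1334
-240  -288  -336
-48  -48
Constant fourth difference = -48.
Extend forward: -336 − 48 = -384;  -1334 − 384 = -1718;  -3957 − 1718 = -5675;  -9766 − 5675 = -15441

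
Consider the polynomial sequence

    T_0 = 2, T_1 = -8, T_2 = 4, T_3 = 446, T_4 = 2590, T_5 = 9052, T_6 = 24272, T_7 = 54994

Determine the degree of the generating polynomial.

First differences: -10, 12, 442, 2144, 6462, 15220, 30722
Second differences: 22, 430, 1702, 4318, 8758, 15502
Third differences: 408, 1272, 2616, 4440, 6744
Fourth differences: 864, 1344, 1824, 2304
Fifth differences: 480, 480, 480
The fifth differences are constant, so the polynomial has degree 5.

5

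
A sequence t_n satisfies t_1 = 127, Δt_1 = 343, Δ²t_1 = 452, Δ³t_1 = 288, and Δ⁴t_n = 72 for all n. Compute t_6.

9602

Build the table forward from the leading diagonal:
Fourth differences: 72  72  72  72  72  72
Third differences: 288  360  432  504  576  648
Second differences: 452  740  1100  1532  2036  2612
First differences: 343  795  1535  2635  4167  6203
t: 127  470  1265  2800  5435  9602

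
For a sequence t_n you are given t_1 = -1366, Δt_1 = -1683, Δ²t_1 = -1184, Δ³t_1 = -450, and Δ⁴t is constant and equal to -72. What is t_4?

Build the table forward from the leading diagonal:
Δ⁴: -72  -72  -72  -72
Δ³: -450  -522  -594  -666
Δ²: -1184  -1634  -2156  -2750
Δ: -1683  -2867  -4501  -6657
t: -1366  -3049  -5916  -10417

-10417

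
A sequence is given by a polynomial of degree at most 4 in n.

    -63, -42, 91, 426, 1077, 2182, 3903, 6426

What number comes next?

21 , 133 , 335 , 651 , 1105 , 1721 , 2523
112 , 202 , 316 , 454 , 616 , 802
90 , 114 , 138 , 162 , 186
24 , 24 , 24 , 24
The fourth differences are constant (24).
186 + 24 = 210;  802 + 210 = 1012;  2523 + 1012 = 3535;  6426 + 3535 = 9961

9961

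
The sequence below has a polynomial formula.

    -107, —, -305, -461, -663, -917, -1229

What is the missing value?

-189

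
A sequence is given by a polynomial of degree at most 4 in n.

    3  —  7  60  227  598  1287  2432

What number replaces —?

2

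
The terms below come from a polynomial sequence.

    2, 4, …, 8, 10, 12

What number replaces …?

6

Using the last 3 terms:
D1: 2  2
Constant first difference = 2.
Extend backward: 8 − 2 = 6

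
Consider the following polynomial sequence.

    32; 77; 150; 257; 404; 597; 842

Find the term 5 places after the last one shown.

3057

First differences: 45, 73, 107, 147, 193, 245
Second differences: 28, 34, 40, 46, 52
Third differences: 6, 6, 6, 6
Constant third difference = 6, so extend:
52 + 6 = 58;  245 + 58 = 303;  842 + 303 = 1145
58 + 6 = 64;  303 + 64 = 367;  1145 + 367 = 1512
64 + 6 = 70;  367 + 70 = 437;  1512 + 437 = 1949
70 + 6 = 76;  437 + 76 = 513;  1949 + 513 = 2462
76 + 6 = 82;  513 + 82 = 595;  2462 + 595 = 3057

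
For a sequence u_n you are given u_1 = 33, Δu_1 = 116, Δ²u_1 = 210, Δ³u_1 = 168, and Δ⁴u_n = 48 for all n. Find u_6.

Build the table forward from the leading diagonal:
D4: 48  48  48  48  48  48
D3: 168  216  264  312  360  408
D2: 210  378  594  858  1170  1530
D1: 116  326  704  1298  2156  3326
u: 33  149  475  1179  2477  4633

4633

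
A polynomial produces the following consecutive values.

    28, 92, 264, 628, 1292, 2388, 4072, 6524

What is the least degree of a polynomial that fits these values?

4

First differences: 64, 172, 364, 664, 1096, 1684, 2452
Second differences: 108, 192, 300, 432, 588, 768
Third differences: 84, 108, 132, 156, 180
Fourth differences: 24, 24, 24, 24
The fourth differences are constant, so the polynomial has degree 4.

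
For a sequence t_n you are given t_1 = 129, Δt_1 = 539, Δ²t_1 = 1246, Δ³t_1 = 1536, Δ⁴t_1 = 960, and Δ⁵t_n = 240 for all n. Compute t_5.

Build the table forward from the leading diagonal:
D5: 240, 240, 240, 240, 240
D4: 960, 1200, 1440, 1680, 1920
D3: 1536, 2496, 3696, 5136, 6816
D2: 1246, 2782, 5278, 8974, 14110
D1: 539, 1785, 4567, 9845, 18819
t: 129, 668, 2453, 7020, 16865

16865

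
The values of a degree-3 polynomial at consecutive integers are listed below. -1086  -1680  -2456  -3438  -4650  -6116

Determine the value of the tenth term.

First differences: -594  -776  -982  -1212  -1466
Second differences: -182  -206  -230  -254
Third differences: -24  -24  -24
The third differences are constant (-24).
-254 − 24 = -278;  -1466 − 278 = -1744;  -6116 − 1744 = -7860
-278 − 24 = -302;  -1744 − 302 = -2046;  -7860 − 2046 = -9906
-302 − 24 = -326;  -2046 − 326 = -2372;  -9906 − 2372 = -12278
-326 − 24 = -350;  -2372 − 350 = -2722;  -12278 − 2722 = -15000

-15000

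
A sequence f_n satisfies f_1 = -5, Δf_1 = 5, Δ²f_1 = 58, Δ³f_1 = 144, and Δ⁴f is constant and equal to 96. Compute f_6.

Build the table forward from the leading diagonal:
Fourth differences: 96  96  96  96  96  96
Third differences: 144  240  336  432  528  624
Second differences: 58  202  442  778  1210  1738
First differences: 5  63  265  707  1485  2695
f: -5  0  63  328  1035  2520

2520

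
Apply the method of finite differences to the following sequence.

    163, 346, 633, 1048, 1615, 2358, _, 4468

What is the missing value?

3301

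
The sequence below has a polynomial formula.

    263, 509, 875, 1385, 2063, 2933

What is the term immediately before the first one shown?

113

246, 366, 510, 678, 870
120, 144, 168, 192
24, 24, 24
The third differences are constant at 24.
Work back: 120 − 24 = 96;  246 − 96 = 150;  263 − 150 = 113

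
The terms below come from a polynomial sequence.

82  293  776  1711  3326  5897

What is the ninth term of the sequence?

D1: 211, 483, 935, 1615, 2571
D2: 272, 452, 680, 956
D3: 180, 228, 276
D4: 48, 48
The fourth differences are constant (48).
276 + 48 = 324;  956 + 324 = 1280;  2571 + 1280 = 3851;  5897 + 3851 = 9748
324 + 48 = 372;  1280 + 372 = 1652;  3851 + 1652 = 5503;  9748 + 5503 = 15251
372 + 48 = 420;  1652 + 420 = 2072;  5503 + 2072 = 7575;  15251 + 7575 = 22826

22826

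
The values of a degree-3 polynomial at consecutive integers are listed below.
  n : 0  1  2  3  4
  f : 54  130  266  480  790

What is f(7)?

76  136  214  310
60  78  96
18  18
Constant third difference = 18, so extend:
96 + 18 = 114;  310 + 114 = 424;  790 + 424 = 1214
114 + 18 = 132;  424 + 132 = 556;  1214 + 556 = 1770
132 + 18 = 150;  556 + 150 = 706;  1770 + 706 = 2476

2476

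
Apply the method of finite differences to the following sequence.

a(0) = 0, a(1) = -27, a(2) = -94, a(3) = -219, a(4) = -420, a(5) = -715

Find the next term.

-1122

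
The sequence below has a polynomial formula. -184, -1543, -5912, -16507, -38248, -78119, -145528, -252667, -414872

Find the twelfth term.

-1439963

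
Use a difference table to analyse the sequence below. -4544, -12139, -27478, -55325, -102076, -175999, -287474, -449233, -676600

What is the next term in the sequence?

-987731

First differences: -7595, -15339, -27847, -46751, -73923, -111475, -161759, -227367
Second differences: -7744, -12508, -18904, -27172, -37552, -50284, -65608
Third differences: -4764, -6396, -8268, -10380, -12732, -15324
Fourth differences: -1632, -1872, -2112, -2352, -2592
Fifth differences: -240, -240, -240, -240
Fifth differences constant at -240.
-2592 − 240 = -2832;  -15324 − 2832 = -18156;  -65608 − 18156 = -83764;  -227367 − 83764 = -311131;  -676600 − 311131 = -987731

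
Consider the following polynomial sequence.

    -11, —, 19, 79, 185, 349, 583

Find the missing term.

-7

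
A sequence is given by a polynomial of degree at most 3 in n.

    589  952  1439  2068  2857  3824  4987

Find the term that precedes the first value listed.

363  487  629  789  967  1163
124  142  160  178  196
18  18  18  18
The third differences are constant at 18.
Work back: 124 − 18 = 106;  363 − 106 = 257;  589 − 257 = 332

332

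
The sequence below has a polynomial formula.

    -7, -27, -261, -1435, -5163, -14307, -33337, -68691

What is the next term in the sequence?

-129135

Δ: -20, -234, -1174, -3728, -9144, -19030, -35354
Δ²: -214, -940, -2554, -5416, -9886, -16324
Δ³: -726, -1614, -2862, -4470, -6438
Δ⁴: -888, -1248, -1608, -1968
Δ⁵: -360, -360, -360
Fifth differences constant at -360.
-1968 − 360 = -2328;  -6438 − 2328 = -8766;  -16324 − 8766 = -25090;  -35354 − 25090 = -60444;  -68691 − 60444 = -129135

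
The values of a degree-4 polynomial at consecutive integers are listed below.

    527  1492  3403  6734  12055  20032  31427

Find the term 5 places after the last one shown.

173062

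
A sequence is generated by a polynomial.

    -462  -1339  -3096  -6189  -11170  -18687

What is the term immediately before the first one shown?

-105

-877, -1757, -3093, -4981, -7517
-880, -1336, -1888, -2536
-456, -552, -648
-96, -96
The fourth differences are constant at -96.
Work back: -456 + 96 = -360;  -880 + 360 = -520;  -877 + 520 = -357;  -462 + 357 = -105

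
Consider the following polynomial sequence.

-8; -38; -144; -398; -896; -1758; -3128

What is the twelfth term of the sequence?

-24318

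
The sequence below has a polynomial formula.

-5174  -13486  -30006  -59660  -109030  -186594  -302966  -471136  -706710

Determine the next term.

-1028150

D1: -8312 , -16520 , -29654 , -49370 , -77564 , -116372 , -168170 , -235574
D2: -8208 , -13134 , -19716 , -28194 , -38808 , -51798 , -67404
D3: -4926 , -6582 , -8478 , -10614 , -12990 , -15606
D4: -1656 , -1896 , -2136 , -2376 , -2616
D5: -240 , -240 , -240 , -240
Fifth differences constant at -240.
-2616 − 240 = -2856;  -15606 − 2856 = -18462;  -67404 − 18462 = -85866;  -235574 − 85866 = -321440;  -706710 − 321440 = -1028150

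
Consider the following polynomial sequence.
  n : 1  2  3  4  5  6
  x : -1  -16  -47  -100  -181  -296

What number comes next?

-451

Δ: -15  -31  -53  -81  -115
Δ²: -16  -22  -28  -34
Δ³: -6  -6  -6
The third differences are constant (-6).
-34 − 6 = -40;  -115 − 40 = -155;  -296 − 155 = -451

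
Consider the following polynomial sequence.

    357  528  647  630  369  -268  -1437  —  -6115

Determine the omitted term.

-3318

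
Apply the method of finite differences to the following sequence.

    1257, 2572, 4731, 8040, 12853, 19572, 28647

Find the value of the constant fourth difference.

48

First differences: 1315, 2159, 3309, 4813, 6719, 9075
Second differences: 844, 1150, 1504, 1906, 2356
Third differences: 306, 354, 402, 450
Fourth differences: 48, 48, 48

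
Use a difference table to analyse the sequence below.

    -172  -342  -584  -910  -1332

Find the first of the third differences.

First differences: -170, -242, -326, -422
Second differences: -72, -84, -96
Third differences: -12, -12

-12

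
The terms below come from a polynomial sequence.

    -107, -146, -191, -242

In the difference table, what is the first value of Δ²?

-6

D1: -39, -45, -51
D2: -6, -6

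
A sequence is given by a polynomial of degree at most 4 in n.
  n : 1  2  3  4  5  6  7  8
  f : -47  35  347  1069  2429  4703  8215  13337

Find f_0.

82, 312, 722, 1360, 2274, 3512, 5122
230, 410, 638, 914, 1238, 1610
180, 228, 276, 324, 372
48, 48, 48, 48
The fourth differences are constant at 48.
Work back: 180 − 48 = 132;  230 − 132 = 98;  82 − 98 = -16;  -47 + 16 = -31

-31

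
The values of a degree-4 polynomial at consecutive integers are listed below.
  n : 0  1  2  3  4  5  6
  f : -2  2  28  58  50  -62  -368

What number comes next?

-982

First differences: 4, 26, 30, -8, -112, -306
Second differences: 22, 4, -38, -104, -194
Third differences: -18, -42, -66, -90
Fourth differences: -24, -24, -24
Constant fourth difference = -24, so extend:
-90 − 24 = -114;  -194 − 114 = -308;  -306 − 308 = -614;  -368 − 614 = -982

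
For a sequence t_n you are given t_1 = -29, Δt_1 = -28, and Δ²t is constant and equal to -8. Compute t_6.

Build the table forward from the leading diagonal:
Second differences: -8, -8, -8, -8, -8, -8
First differences: -28, -36, -44, -52, -60, -68
t: -29, -57, -93, -137, -189, -249

-249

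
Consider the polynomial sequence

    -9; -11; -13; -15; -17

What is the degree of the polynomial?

1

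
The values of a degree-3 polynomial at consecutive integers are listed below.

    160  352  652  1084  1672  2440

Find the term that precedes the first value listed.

52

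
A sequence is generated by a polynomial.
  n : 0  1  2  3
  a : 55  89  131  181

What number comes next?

Δ: 34 , 42 , 50
Δ²: 8 , 8
The second differences are constant (8).
50 + 8 = 58;  181 + 58 = 239

239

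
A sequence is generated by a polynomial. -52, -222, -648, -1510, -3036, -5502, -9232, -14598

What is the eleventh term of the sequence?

-44952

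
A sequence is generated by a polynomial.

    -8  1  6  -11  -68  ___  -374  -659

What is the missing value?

-183

Using the first 5 terms:
D1: 9  5  -17  -57
D2: -4  -22  -40
D3: -18  -18
Constant third difference = -18.
Extend forward: -40 − 18 = -58;  -57 − 58 = -115;  -68 − 115 = -183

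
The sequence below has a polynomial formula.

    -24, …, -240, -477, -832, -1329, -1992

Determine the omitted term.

-97

Using the last 5 terms:
-237  -355  -497  -663
-118  -142  -166
-24  -24
Constant third difference = -24.
Extend backward: -118 + 24 = -94;  -237 + 94 = -143;  -240 + 143 = -97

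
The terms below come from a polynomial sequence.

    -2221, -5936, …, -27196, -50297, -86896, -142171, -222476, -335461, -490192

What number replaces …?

Using the last 7 terms:
D1: -23101  -36599  -55275  -80305  -112985  -154731
D2: -13498  -18676  -25030  -32680  -41746
D3: -5178  -6354  -7650  -9066
D4: -1176  -1296  -1416
D5: -120  -120
Constant fifth difference = -120.
Extend backward: -1176 + 120 = -1056;  -5178 + 1056 = -4122;  -13498 + 4122 = -9376;  -23101 + 9376 = -13725;  -27196 + 13725 = -13471

-13471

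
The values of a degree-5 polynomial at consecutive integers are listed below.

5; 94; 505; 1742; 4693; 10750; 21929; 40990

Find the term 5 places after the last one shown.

418325

Δ: 89, 411, 1237, 2951, 6057, 11179, 19061
Δ²: 322, 826, 1714, 3106, 5122, 7882
Δ³: 504, 888, 1392, 2016, 2760
Δ⁴: 384, 504, 624, 744
Δ⁵: 120, 120, 120
Fifth differences constant at 120.
744 + 120 = 864;  2760 + 864 = 3624;  7882 + 3624 = 11506;  19061 + 11506 = 30567;  40990 + 30567 = 71557
864 + 120 = 984;  3624 + 984 = 4608;  11506 + 4608 = 16114;  30567 + 16114 = 46681;  71557 + 46681 = 118238
984 + 120 = 1104;  4608 + 1104 = 5712;  16114 + 5712 = 21826;  46681 + 21826 = 68507;  118238 + 68507 = 186745
1104 + 120 = 1224;  5712 + 1224 = 6936;  21826 + 6936 = 28762;  68507 + 28762 = 97269;  186745 + 97269 = 284014
1224 + 120 = 1344;  6936 + 1344 = 8280;  28762 + 8280 = 37042;  97269 + 37042 = 134311;  284014 + 134311 = 418325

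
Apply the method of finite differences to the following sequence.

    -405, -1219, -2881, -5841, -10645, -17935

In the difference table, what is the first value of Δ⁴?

-96

Δ: -814, -1662, -2960, -4804, -7290
Δ²: -848, -1298, -1844, -2486
Δ³: -450, -546, -642
Δ⁴: -96, -96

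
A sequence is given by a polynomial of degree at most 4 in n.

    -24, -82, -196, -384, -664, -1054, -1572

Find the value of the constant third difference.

-18

First differences: -58, -114, -188, -280, -390, -518
Second differences: -56, -74, -92, -110, -128
Third differences: -18, -18, -18, -18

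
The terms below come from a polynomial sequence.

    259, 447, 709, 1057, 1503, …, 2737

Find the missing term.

2059

Using the first 5 terms:
Δ: 188, 262, 348, 446
Δ²: 74, 86, 98
Δ³: 12, 12
Constant third difference = 12.
Extend forward: 98 + 12 = 110;  446 + 110 = 556;  1503 + 556 = 2059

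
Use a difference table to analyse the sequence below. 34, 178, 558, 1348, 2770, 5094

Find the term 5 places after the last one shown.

D1: 144  380  790  1422  2324
D2: 236  410  632  902
D3: 174  222  270
D4: 48  48
Constant fourth difference = 48, so extend:
270 + 48 = 318;  902 + 318 = 1220;  2324 + 1220 = 3544;  5094 + 3544 = 8638
318 + 48 = 366;  1220 + 366 = 1586;  3544 + 1586 = 5130;  8638 + 5130 = 13768
366 + 48 = 414;  1586 + 414 = 2000;  5130 + 2000 = 7130;  13768 + 7130 = 20898
414 + 48 = 462;  2000 + 462 = 2462;  7130 + 2462 = 9592;  20898 + 9592 = 30490
462 + 48 = 510;  2462 + 510 = 2972;  9592 + 2972 = 12564;  30490 + 12564 = 43054

43054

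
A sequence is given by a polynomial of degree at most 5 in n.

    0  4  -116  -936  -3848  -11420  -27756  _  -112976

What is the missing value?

Using the first 7 terms:
First differences: 4, -120, -820, -2912, -7572, -16336
Second differences: -124, -700, -2092, -4660, -8764
Third differences: -576, -1392, -2568, -4104
Fourth differences: -816, -1176, -1536
Fifth differences: -360, -360
Constant fifth difference = -360.
Extend forward: -1536 − 360 = -1896;  -4104 − 1896 = -6000;  -8764 − 6000 = -14764;  -16336 − 14764 = -31100;  -27756 − 31100 = -58856

-58856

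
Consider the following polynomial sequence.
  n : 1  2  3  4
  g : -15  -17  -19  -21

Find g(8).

-29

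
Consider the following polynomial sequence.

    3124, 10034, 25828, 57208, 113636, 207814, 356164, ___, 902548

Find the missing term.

579308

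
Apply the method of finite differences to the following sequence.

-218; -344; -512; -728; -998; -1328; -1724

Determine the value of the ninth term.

First differences: -126  -168  -216  -270  -330  -396
Second differences: -42  -48  -54  -60  -66
Third differences: -6  -6  -6  -6
Constant third difference = -6, so extend:
-66 − 6 = -72;  -396 − 72 = -468;  -1724 − 468 = -2192
-72 − 6 = -78;  -468 − 78 = -546;  -2192 − 546 = -2738

-2738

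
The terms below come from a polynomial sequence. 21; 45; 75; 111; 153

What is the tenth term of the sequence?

24, 30, 36, 42
6, 6, 6
The second differences are constant (6).
42 + 6 = 48;  153 + 48 = 201
48 + 6 = 54;  201 + 54 = 255
54 + 6 = 60;  255 + 60 = 315
60 + 6 = 66;  315 + 66 = 381
66 + 6 = 72;  381 + 72 = 453

453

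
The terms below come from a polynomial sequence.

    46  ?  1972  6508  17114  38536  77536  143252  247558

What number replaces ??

416

Using the last 7 terms:
First differences: 4536  10606  21422  39000  65716  104306
Second differences: 6070  10816  17578  26716  38590
Third differences: 4746  6762  9138  11874
Fourth differences: 2016  2376  2736
Fifth differences: 360  360
Constant fifth difference = 360.
Extend backward: 2016 − 360 = 1656;  4746 − 1656 = 3090;  6070 − 3090 = 2980;  4536 − 2980 = 1556;  1972 − 1556 = 416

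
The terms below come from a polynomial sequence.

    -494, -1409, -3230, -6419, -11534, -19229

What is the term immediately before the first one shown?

First differences: -915  -1821  -3189  -5115  -7695
Second differences: -906  -1368  -1926  -2580
Third differences: -462  -558  -654
Fourth differences: -96  -96
The fourth differences are constant at -96.
Work back: -462 + 96 = -366;  -906 + 366 = -540;  -915 + 540 = -375;  -494 + 375 = -119

-119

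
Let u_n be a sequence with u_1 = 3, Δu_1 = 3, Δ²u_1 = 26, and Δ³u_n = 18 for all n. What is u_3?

35

Build the table forward from the leading diagonal:
Δ³: 18, 18, 18
Δ²: 26, 44, 62
Δ: 3, 29, 73
u: 3, 6, 35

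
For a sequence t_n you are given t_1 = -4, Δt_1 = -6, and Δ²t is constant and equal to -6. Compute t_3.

-22

Build the table forward from the leading diagonal:
Δ²: -6  -6  -6
Δ: -6  -12  -18
t: -4  -10  -22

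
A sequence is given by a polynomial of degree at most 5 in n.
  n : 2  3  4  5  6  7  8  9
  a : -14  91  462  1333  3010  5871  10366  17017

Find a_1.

-15

First differences: 105  371  871  1677  2861  4495  6651
Second differences: 266  500  806  1184  1634  2156
Third differences: 234  306  378  450  522
Fourth differences: 72  72  72  72
The fourth differences are constant at 72.
Work back: 234 − 72 = 162;  266 − 162 = 104;  105 − 104 = 1;  -14 − 1 = -15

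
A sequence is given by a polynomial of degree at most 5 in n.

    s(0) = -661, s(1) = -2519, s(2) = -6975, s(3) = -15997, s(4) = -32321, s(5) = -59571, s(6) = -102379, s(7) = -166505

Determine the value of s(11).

D1: -1858 , -4456 , -9022 , -16324 , -27250 , -42808 , -64126
D2: -2598 , -4566 , -7302 , -10926 , -15558 , -21318
D3: -1968 , -2736 , -3624 , -4632 , -5760
D4: -768 , -888 , -1008 , -1128
D5: -120 , -120 , -120
Constant fifth difference = -120, so extend:
-1128 − 120 = -1248;  -5760 − 1248 = -7008;  -21318 − 7008 = -28326;  -64126 − 28326 = -92452;  -166505 − 92452 = -258957
-1248 − 120 = -1368;  -7008 − 1368 = -8376;  -28326 − 8376 = -36702;  -92452 − 36702 = -129154;  -258957 − 129154 = -388111
-1368 − 120 = -1488;  -8376 − 1488 = -9864;  -36702 − 9864 = -46566;  -129154 − 46566 = -175720;  -388111 − 175720 = -563831
-1488 − 120 = -1608;  -9864 − 1608 = -11472;  -46566 − 11472 = -58038;  -175720 − 58038 = -233758;  -563831 − 233758 = -797589

-797589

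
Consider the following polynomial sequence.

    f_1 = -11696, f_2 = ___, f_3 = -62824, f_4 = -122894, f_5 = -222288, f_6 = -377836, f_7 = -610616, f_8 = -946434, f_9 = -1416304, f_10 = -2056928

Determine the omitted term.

-29016

Using the last 8 terms:
D1: -60070, -99394, -155548, -232780, -335818, -469870, -640624
D2: -39324, -56154, -77232, -103038, -134052, -170754
D3: -16830, -21078, -25806, -31014, -36702
D4: -4248, -4728, -5208, -5688
D5: -480, -480, -480
Constant fifth difference = -480.
Extend backward: -4248 + 480 = -3768;  -16830 + 3768 = -13062;  -39324 + 13062 = -26262;  -60070 + 26262 = -33808;  -62824 + 33808 = -29016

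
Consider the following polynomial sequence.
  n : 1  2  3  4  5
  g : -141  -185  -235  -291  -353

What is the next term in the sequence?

-421

-44, -50, -56, -62
-6, -6, -6
Second differences constant at -6.
-62 − 6 = -68;  -353 − 68 = -421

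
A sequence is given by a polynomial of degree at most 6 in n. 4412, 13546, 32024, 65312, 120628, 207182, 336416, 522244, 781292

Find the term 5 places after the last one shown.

3976822

D1: 9134 , 18478 , 33288 , 55316 , 86554 , 129234 , 185828 , 259048
D2: 9344 , 14810 , 22028 , 31238 , 42680 , 56594 , 73220
D3: 5466 , 7218 , 9210 , 11442 , 13914 , 16626
D4: 1752 , 1992 , 2232 , 2472 , 2712
D5: 240 , 240 , 240 , 240
Fifth differences constant at 240.
2712 + 240 = 2952;  16626 + 2952 = 19578;  73220 + 19578 = 92798;  259048 + 92798 = 351846;  781292 + 351846 = 1133138
2952 + 240 = 3192;  19578 + 3192 = 22770;  92798 + 22770 = 115568;  351846 + 115568 = 467414;  1133138 + 467414 = 1600552
3192 + 240 = 3432;  22770 + 3432 = 26202;  115568 + 26202 = 141770;  467414 + 141770 = 609184;  1600552 + 609184 = 2209736
3432 + 240 = 3672;  26202 + 3672 = 29874;  141770 + 29874 = 171644;  609184 + 171644 = 780828;  2209736 + 780828 = 2990564
3672 + 240 = 3912;  29874 + 3912 = 33786;  171644 + 33786 = 205430;  780828 + 205430 = 986258;  2990564 + 986258 = 3976822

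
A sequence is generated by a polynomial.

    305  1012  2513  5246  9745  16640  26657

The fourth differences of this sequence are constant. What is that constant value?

First differences: 707, 1501, 2733, 4499, 6895, 10017
Second differences: 794, 1232, 1766, 2396, 3122
Third differences: 438, 534, 630, 726
Fourth differences: 96, 96, 96

96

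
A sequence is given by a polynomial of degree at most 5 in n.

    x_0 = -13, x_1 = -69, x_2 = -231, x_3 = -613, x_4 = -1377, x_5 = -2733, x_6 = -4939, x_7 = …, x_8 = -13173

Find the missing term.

-8301

Using the first 7 terms:
D1: -56  -162  -382  -764  -1356  -2206
D2: -106  -220  -382  -592  -850
D3: -114  -162  -210  -258
D4: -48  -48  -48
Constant fourth difference = -48.
Extend forward: -258 − 48 = -306;  -850 − 306 = -1156;  -2206 − 1156 = -3362;  -4939 − 3362 = -8301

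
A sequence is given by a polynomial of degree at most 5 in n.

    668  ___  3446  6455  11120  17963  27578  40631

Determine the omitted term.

1643

Using the last 6 terms:
D1: 3009, 4665, 6843, 9615, 13053
D2: 1656, 2178, 2772, 3438
D3: 522, 594, 666
D4: 72, 72
Constant fourth difference = 72.
Extend backward: 522 − 72 = 450;  1656 − 450 = 1206;  3009 − 1206 = 1803;  3446 − 1803 = 1643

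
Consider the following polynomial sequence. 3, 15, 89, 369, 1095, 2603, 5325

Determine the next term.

9789

Δ: 12 , 74 , 280 , 726 , 1508 , 2722
Δ²: 62 , 206 , 446 , 782 , 1214
Δ³: 144 , 240 , 336 , 432
Δ⁴: 96 , 96 , 96
The fourth differences are constant (96).
432 + 96 = 528;  1214 + 528 = 1742;  2722 + 1742 = 4464;  5325 + 4464 = 9789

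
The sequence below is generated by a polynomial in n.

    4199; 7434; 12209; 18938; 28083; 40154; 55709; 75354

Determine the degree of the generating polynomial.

4

First differences: 3235, 4775, 6729, 9145, 12071, 15555, 19645
Second differences: 1540, 1954, 2416, 2926, 3484, 4090
Third differences: 414, 462, 510, 558, 606
Fourth differences: 48, 48, 48, 48
The fourth differences are constant, so the polynomial has degree 4.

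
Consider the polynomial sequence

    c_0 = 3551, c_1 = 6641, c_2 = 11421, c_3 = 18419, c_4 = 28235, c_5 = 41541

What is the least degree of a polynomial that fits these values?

4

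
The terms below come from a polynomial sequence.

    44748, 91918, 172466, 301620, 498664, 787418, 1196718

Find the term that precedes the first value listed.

19304

First differences: 47170  80548  129154  197044  288754  409300
Second differences: 33378  48606  67890  91710  120546
Third differences: 15228  19284  23820  28836
Fourth differences: 4056  4536  5016
Fifth differences: 480  480
The fifth differences are constant at 480.
Work back: 4056 − 480 = 3576;  15228 − 3576 = 11652;  33378 − 11652 = 21726;  47170 − 21726 = 25444;  44748 − 25444 = 19304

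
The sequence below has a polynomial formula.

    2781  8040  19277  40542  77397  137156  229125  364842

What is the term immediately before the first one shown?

722

Δ: 5259, 11237, 21265, 36855, 59759, 91969, 135717
Δ²: 5978, 10028, 15590, 22904, 32210, 43748
Δ³: 4050, 5562, 7314, 9306, 11538
Δ⁴: 1512, 1752, 1992, 2232
Δ⁵: 240, 240, 240
The fifth differences are constant at 240.
Work back: 1512 − 240 = 1272;  4050 − 1272 = 2778;  5978 − 2778 = 3200;  5259 − 3200 = 2059;  2781 − 2059 = 722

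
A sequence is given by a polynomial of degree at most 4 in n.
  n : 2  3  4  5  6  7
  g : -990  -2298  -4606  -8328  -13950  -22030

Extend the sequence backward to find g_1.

-340

First differences: -1308, -2308, -3722, -5622, -8080
Second differences: -1000, -1414, -1900, -2458
Third differences: -414, -486, -558
Fourth differences: -72, -72
The fourth differences are constant at -72.
Work back: -414 + 72 = -342;  -1000 + 342 = -658;  -1308 + 658 = -650;  -990 + 650 = -340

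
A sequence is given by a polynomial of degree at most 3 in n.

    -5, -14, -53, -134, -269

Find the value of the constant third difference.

First differences: -9, -39, -81, -135
Second differences: -30, -42, -54
Third differences: -12, -12

-12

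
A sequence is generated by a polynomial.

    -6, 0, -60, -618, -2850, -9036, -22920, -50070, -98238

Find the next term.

First differences: 6, -60, -558, -2232, -6186, -13884, -27150, -48168
Second differences: -66, -498, -1674, -3954, -7698, -13266, -21018
Third differences: -432, -1176, -2280, -3744, -5568, -7752
Fourth differences: -744, -1104, -1464, -1824, -2184
Fifth differences: -360, -360, -360, -360
The fifth differences are constant (-360).
-2184 − 360 = -2544;  -7752 − 2544 = -10296;  -21018 − 10296 = -31314;  -48168 − 31314 = -79482;  -98238 − 79482 = -177720

-177720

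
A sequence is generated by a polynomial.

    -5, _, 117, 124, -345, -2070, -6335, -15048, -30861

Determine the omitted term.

30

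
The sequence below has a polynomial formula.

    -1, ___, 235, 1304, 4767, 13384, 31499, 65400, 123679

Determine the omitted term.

24

Using the last 7 terms:
Δ: 1069, 3463, 8617, 18115, 33901, 58279
Δ²: 2394, 5154, 9498, 15786, 24378
Δ³: 2760, 4344, 6288, 8592
Δ⁴: 1584, 1944, 2304
Δ⁵: 360, 360
Constant fifth difference = 360.
Extend backward: 1584 − 360 = 1224;  2760 − 1224 = 1536;  2394 − 1536 = 858;  1069 − 858 = 211;  235 − 211 = 24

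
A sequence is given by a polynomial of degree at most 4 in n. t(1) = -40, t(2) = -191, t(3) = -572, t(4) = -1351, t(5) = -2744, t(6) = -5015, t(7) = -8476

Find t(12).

-57911

Δ: -151, -381, -779, -1393, -2271, -3461
Δ²: -230, -398, -614, -878, -1190
Δ³: -168, -216, -264, -312
Δ⁴: -48, -48, -48
The fourth differences are constant (-48).
-312 − 48 = -360;  -1190 − 360 = -1550;  -3461 − 1550 = -5011;  -8476 − 5011 = -13487
-360 − 48 = -408;  -1550 − 408 = -1958;  -5011 − 1958 = -6969;  -13487 − 6969 = -20456
-408 − 48 = -456;  -1958 − 456 = -2414;  -6969 − 2414 = -9383;  -20456 − 9383 = -29839
-456 − 48 = -504;  -2414 − 504 = -2918;  -9383 − 2918 = -12301;  -29839 − 12301 = -42140
-504 − 48 = -552;  -2918 − 552 = -3470;  -12301 − 3470 = -15771;  -42140 − 15771 = -57911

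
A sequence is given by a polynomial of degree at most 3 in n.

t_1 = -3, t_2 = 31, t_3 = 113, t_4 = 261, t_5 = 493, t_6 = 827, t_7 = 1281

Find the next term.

Δ: 34 , 82 , 148 , 232 , 334 , 454
Δ²: 48 , 66 , 84 , 102 , 120
Δ³: 18 , 18 , 18 , 18
The third differences are constant (18).
120 + 18 = 138;  454 + 138 = 592;  1281 + 592 = 1873

1873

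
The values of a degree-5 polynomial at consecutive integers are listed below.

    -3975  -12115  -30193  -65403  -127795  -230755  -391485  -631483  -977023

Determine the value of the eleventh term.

-2116585

-8140, -18078, -35210, -62392, -102960, -160730, -239998, -345540
-9938, -17132, -27182, -40568, -57770, -79268, -105542
-7194, -10050, -13386, -17202, -21498, -26274
-2856, -3336, -3816, -4296, -4776
-480, -480, -480, -480
The fifth differences are constant (-480).
-4776 − 480 = -5256;  -26274 − 5256 = -31530;  -105542 − 31530 = -137072;  -345540 − 137072 = -482612;  -977023 − 482612 = -1459635
-5256 − 480 = -5736;  -31530 − 5736 = -37266;  -137072 − 37266 = -174338;  -482612 − 174338 = -656950;  -1459635 − 656950 = -2116585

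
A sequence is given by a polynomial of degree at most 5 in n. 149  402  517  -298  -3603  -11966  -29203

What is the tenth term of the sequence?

Δ: 253, 115, -815, -3305, -8363, -17237
Δ²: -138, -930, -2490, -5058, -8874
Δ³: -792, -1560, -2568, -3816
Δ⁴: -768, -1008, -1248
Δ⁵: -240, -240
Fifth differences constant at -240.
-1248 − 240 = -1488;  -3816 − 1488 = -5304;  -8874 − 5304 = -14178;  -17237 − 14178 = -31415;  -29203 − 31415 = -60618
-1488 − 240 = -1728;  -5304 − 1728 = -7032;  -14178 − 7032 = -21210;  -31415 − 21210 = -52625;  -60618 − 52625 = -113243
-1728 − 240 = -1968;  -7032 − 1968 = -9000;  -21210 − 9000 = -30210;  -52625 − 30210 = -82835;  -113243 − 82835 = -196078

-196078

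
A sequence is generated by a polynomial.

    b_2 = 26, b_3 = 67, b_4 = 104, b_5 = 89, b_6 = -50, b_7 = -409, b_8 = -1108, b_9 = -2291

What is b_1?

5

First differences: 41, 37, -15, -139, -359, -699, -1183
Second differences: -4, -52, -124, -220, -340, -484
Third differences: -48, -72, -96, -120, -144
Fourth differences: -24, -24, -24, -24
The fourth differences are constant at -24.
Work back: -48 + 24 = -24;  -4 + 24 = 20;  41 − 20 = 21;  26 − 21 = 5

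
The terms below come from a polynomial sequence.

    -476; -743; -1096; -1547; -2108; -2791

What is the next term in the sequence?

First differences: -267, -353, -451, -561, -683
Second differences: -86, -98, -110, -122
Third differences: -12, -12, -12
The third differences are constant (-12).
-122 − 12 = -134;  -683 − 134 = -817;  -2791 − 817 = -3608

-3608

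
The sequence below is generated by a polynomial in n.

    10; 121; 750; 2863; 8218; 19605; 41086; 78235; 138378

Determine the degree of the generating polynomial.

Δ: 111, 629, 2113, 5355, 11387, 21481, 37149, 60143
Δ²: 518, 1484, 3242, 6032, 10094, 15668, 22994
Δ³: 966, 1758, 2790, 4062, 5574, 7326
Δ⁴: 792, 1032, 1272, 1512, 1752
Δ⁵: 240, 240, 240, 240
The fifth differences are constant, so the polynomial has degree 5.

5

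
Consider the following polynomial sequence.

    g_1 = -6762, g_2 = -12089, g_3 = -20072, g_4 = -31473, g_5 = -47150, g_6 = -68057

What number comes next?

-95244

D1: -5327, -7983, -11401, -15677, -20907
D2: -2656, -3418, -4276, -5230
D3: -762, -858, -954
D4: -96, -96
Fourth differences constant at -96.
-954 − 96 = -1050;  -5230 − 1050 = -6280;  -20907 − 6280 = -27187;  -68057 − 27187 = -95244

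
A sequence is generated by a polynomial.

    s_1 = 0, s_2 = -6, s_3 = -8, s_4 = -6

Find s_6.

10

First differences: -6, -2, 2
Second differences: 4, 4
Constant second difference = 4, so extend:
2 + 4 = 6;  -6 + 6 = 0
6 + 4 = 10;  0 + 10 = 10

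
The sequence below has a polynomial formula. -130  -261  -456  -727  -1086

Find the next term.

-1545

-131, -195, -271, -359
-64, -76, -88
-12, -12
The third differences are constant (-12).
-88 − 12 = -100;  -359 − 100 = -459;  -1086 − 459 = -1545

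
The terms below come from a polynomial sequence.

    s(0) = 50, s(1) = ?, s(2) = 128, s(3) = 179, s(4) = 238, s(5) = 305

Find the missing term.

85

Using the last 4 terms:
Δ: 51  59  67
Δ²: 8  8
Constant second difference = 8.
Extend backward: 51 − 8 = 43;  128 − 43 = 85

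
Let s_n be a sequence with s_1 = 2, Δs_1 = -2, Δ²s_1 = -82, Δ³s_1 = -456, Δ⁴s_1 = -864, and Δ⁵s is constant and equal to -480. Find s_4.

-706

Build the table forward from the leading diagonal:
Fifth differences: -480  -480  -480  -480
Fourth differences: -864  -1344  -1824  -2304
Third differences: -456  -1320  -2664  -4488
Second differences: -82  -538  -1858  -4522
First differences: -2  -84  -622  -2480
s: 2  0  -84  -706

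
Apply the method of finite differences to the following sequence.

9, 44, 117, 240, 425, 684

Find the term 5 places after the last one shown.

Δ: 35, 73, 123, 185, 259
Δ²: 38, 50, 62, 74
Δ³: 12, 12, 12
Constant third difference = 12, so extend:
74 + 12 = 86;  259 + 86 = 345;  684 + 345 = 1029
86 + 12 = 98;  345 + 98 = 443;  1029 + 443 = 1472
98 + 12 = 110;  443 + 110 = 553;  1472 + 553 = 2025
110 + 12 = 122;  553 + 122 = 675;  2025 + 675 = 2700
122 + 12 = 134;  675 + 134 = 809;  2700 + 809 = 3509

3509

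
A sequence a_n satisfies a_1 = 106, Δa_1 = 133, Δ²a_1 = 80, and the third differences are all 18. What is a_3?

Build the table forward from the leading diagonal:
Δ³: 18, 18, 18
Δ²: 80, 98, 116
Δ: 133, 213, 311
a: 106, 239, 452

452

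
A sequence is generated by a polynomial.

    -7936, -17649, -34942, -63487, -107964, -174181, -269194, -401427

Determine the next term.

Δ: -9713  -17293  -28545  -44477  -66217  -95013  -132233
Δ²: -7580  -11252  -15932  -21740  -28796  -37220
Δ³: -3672  -4680  -5808  -7056  -8424
Δ⁴: -1008  -1128  -1248  -1368
Δ⁵: -120  -120  -120
The fifth differences are constant (-120).
-1368 − 120 = -1488;  -8424 − 1488 = -9912;  -37220 − 9912 = -47132;  -132233 − 47132 = -179365;  -401427 − 179365 = -580792

-580792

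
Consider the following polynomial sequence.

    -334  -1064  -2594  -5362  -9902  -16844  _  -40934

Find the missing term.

Using the first 6 terms:
D1: -730  -1530  -2768  -4540  -6942
D2: -800  -1238  -1772  -2402
D3: -438  -534  -630
D4: -96  -96
Constant fourth difference = -96.
Extend forward: -630 − 96 = -726;  -2402 − 726 = -3128;  -6942 − 3128 = -10070;  -16844 − 10070 = -26914

-26914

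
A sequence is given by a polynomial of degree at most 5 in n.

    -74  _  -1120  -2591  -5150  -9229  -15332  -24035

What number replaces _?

-377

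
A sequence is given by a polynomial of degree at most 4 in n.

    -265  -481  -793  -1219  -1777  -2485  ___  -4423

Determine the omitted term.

Using the first 6 terms:
-216  -312  -426  -558  -708
-96  -114  -132  -150
-18  -18  -18
Constant third difference = -18.
Extend forward: -150 − 18 = -168;  -708 − 168 = -876;  -2485 − 876 = -3361

-3361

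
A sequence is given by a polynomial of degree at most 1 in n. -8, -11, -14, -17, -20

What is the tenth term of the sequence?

First differences: -3  -3  -3  -3
First differences constant at -3.
-20 − 3 = -23
-23 − 3 = -26
-26 − 3 = -29
-29 − 3 = -32
-32 − 3 = -35

-35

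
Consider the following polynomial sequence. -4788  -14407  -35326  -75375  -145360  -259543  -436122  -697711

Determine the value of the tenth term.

-1591335

First differences: -9619, -20919, -40049, -69985, -114183, -176579, -261589
Second differences: -11300, -19130, -29936, -44198, -62396, -85010
Third differences: -7830, -10806, -14262, -18198, -22614
Fourth differences: -2976, -3456, -3936, -4416
Fifth differences: -480, -480, -480
Constant fifth difference = -480, so extend:
-4416 − 480 = -4896;  -22614 − 4896 = -27510;  -85010 − 27510 = -112520;  -261589 − 112520 = -374109;  -697711 − 374109 = -1071820
-4896 − 480 = -5376;  -27510 − 5376 = -32886;  -112520 − 32886 = -145406;  -374109 − 145406 = -519515;  -1071820 − 519515 = -1591335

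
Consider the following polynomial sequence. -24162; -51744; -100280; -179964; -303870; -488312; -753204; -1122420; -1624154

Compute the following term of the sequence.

-2291280

-27582, -48536, -79684, -123906, -184442, -264892, -369216, -501734
-20954, -31148, -44222, -60536, -80450, -104324, -132518
-10194, -13074, -16314, -19914, -23874, -28194
-2880, -3240, -3600, -3960, -4320
-360, -360, -360, -360
Fifth differences constant at -360.
-4320 − 360 = -4680;  -28194 − 4680 = -32874;  -132518 − 32874 = -165392;  -501734 − 165392 = -667126;  -1624154 − 667126 = -2291280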